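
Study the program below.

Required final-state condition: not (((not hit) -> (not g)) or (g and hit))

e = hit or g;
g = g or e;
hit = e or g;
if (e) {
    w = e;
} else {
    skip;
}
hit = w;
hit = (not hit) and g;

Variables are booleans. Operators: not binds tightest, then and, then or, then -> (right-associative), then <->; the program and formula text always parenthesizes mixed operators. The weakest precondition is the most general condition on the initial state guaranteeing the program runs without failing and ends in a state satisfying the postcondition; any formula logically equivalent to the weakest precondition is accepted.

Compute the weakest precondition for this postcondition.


Working backward. After the program, not (((not hit) -> (not g)) or (g and hit)) must hold.
Before hit := (not hit) and g: not (((not ((not hit) and g)) -> (not g)) or (g and (not hit)))
Before hit := w: not (((not ((not w) and g)) -> (not g)) or (g and (not w)))
Then branch requires not (((not ((not e) and g)) -> (not g)) or (g and (not e))); else branch requires not (((not ((not w) and g)) -> (not g)) or (g and (not w))).
Before the if: (e -> (not (((not ((not e) and g)) -> (not g)) or (g and (not e))))) and ((not e) -> (not (((not ((not w) and g)) -> (not g)) or (g and (not w)))))
Before hit := e or g: (e -> (not (((not ((not e) and g)) -> (not g)) or (g and (not e))))) and ((not e) -> (not (((not ((not w) and g)) -> (not g)) or (g and (not w)))))
Before g := g or e: (e -> (not (((not ((not e) and (g or e))) -> (not (g or e))) or ((g or e) and (not e))))) and ((not e) -> (not (((not ((not w) and (g or e))) -> (not (g or e))) or ((g or e) and (not w)))))
Before e := hit or g: ((hit or g) -> (not (((not ((not (hit or g)) and (g or hit))) -> (not (g or hit))) or ((g or hit) and (not (hit or g)))))) and ((not (hit or g)) -> (not (((not ((not w) and (g or hit))) -> (not (g or hit))) or ((g or hit) and (not w)))))
Answer: WP = ((hit or g) -> (not (((not ((not (hit or g)) and (g or hit))) -> (not (g or hit))) or ((g or hit) and (not (hit or g)))))) and ((not (hit or g)) -> (not (((not ((not w) and (g or hit))) -> (not (g or hit))) or ((g or hit) and (not w)))))


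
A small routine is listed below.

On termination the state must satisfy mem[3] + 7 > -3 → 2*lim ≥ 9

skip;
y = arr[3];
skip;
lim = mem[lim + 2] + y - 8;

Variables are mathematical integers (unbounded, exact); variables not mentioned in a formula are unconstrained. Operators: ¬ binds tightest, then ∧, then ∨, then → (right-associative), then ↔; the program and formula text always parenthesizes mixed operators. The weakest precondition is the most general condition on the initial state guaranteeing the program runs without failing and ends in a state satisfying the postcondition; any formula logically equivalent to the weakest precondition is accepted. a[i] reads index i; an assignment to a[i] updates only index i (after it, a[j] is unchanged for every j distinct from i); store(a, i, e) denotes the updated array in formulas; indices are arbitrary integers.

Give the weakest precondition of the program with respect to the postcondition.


Working backward. After the program, the postcondition mem[3] + 7 > -3 → 2*lim ≥ 9 must hold; in canonical form it is mem[3] > -10 → 2*lim ≥ 9.
Before lim := mem[lim + 2] + y - 8: mem[3] > -10 → 2*mem[lim + 2] + 2*y ≥ 25
Before skip: mem[3] > -10 → 2*mem[lim + 2] + 2*y ≥ 25
Before y := arr[3]: mem[3] > -10 → 2*arr[3] + 2*mem[lim + 2] ≥ 25
Before skip: mem[3] > -10 → 2*arr[3] + 2*mem[lim + 2] ≥ 25
Answer: WP = mem[3] > -10 → 2*arr[3] + 2*mem[lim + 2] ≥ 25


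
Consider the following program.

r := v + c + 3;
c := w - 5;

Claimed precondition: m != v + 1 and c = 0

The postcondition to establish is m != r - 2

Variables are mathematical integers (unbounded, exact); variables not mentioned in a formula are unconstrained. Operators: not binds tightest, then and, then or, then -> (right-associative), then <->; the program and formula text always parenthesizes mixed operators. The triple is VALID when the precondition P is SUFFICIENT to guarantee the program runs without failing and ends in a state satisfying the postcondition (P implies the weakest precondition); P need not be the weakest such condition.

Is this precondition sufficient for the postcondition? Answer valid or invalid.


Working backward. After the program, m != r - 2 must hold.
Before c := w - 5: m != r - 2
Before r := v + c + 3: m != c + v + 1
The weakest precondition is m != c + v + 1.
Check whether m != v + 1 and c = 0 implies it.
Every state satisfying the precondition satisfies the weakest precondition: the implication holds.
Answer: valid


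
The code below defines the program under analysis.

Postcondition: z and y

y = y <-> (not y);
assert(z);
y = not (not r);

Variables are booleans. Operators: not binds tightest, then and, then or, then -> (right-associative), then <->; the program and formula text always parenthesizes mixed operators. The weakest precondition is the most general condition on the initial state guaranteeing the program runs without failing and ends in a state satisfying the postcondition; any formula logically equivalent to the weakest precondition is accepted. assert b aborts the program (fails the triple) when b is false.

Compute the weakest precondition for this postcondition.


Working backward. After the program, z and y must hold.
Before y := not (not r): z and r
Before assert z: z and r
Before y := y <-> (not y): z and r
Answer: WP = z and r


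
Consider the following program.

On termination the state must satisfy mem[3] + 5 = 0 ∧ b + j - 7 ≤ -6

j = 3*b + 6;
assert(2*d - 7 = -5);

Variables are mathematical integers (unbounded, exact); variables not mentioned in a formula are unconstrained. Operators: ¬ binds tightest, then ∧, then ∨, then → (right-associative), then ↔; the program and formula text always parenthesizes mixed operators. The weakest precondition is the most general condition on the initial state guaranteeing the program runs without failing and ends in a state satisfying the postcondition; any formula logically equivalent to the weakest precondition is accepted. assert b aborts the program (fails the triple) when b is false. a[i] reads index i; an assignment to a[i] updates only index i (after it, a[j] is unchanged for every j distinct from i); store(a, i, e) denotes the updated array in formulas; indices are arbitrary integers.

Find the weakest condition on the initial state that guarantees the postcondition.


Working backward. After the program, the postcondition mem[3] + 5 = 0 ∧ b + j - 7 ≤ -6 must hold; in canonical form it is mem[3] = -5 ∧ b + j ≤ 1.
Before assert 2*d - 7 = -5: 2*d = 2 ∧ mem[3] = -5 ∧ b + j ≤ 1
Before j := 3*b + 6: 2*d = 2 ∧ mem[3] = -5 ∧ 4*b ≤ -5
Answer: WP = 2*d = 2 ∧ mem[3] = -5 ∧ 4*b ≤ -5


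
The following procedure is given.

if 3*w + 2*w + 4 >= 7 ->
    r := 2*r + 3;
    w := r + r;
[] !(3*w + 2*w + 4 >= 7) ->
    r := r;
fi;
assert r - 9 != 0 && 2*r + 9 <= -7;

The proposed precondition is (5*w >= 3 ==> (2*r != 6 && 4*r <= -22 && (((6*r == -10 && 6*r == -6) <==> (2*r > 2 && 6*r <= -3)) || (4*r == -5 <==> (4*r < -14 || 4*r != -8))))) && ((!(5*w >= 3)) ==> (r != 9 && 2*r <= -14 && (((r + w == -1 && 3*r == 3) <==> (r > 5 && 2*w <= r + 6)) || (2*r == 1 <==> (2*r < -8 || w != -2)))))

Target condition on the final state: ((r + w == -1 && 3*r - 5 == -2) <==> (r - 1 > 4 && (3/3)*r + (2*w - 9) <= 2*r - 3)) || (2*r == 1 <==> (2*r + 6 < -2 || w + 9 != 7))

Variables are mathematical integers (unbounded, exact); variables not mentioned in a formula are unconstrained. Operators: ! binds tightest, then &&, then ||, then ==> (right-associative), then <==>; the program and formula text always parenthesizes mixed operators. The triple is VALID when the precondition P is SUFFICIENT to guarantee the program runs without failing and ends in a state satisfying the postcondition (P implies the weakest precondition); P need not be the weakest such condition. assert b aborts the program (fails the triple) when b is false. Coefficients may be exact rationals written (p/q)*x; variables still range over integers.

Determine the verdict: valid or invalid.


Working backward. After the program, the postcondition ((r + w == -1 && 3*r - 5 == -2) <==> (r - 1 > 4 && (3/3)*r + (2*w - 9) <= 2*r - 3)) || (2*r == 1 <==> (2*r + 6 < -2 || w + 9 != 7)) must hold; in canonical form it is ((r + w == -1 && 3*r == 3) <==> (r > 5 && 2*w <= r + 6)) || (2*r == 1 <==> (2*r < -8 || w != -2)).
Before assert r - 9 != 0 && 2*r + 9 <= -7: r != 9 && 2*r <= -16 && (((r + w == -1 && 3*r == 3) <==> (r > 5 && 2*w <= r + 6)) || (2*r == 1 <==> (2*r < -8 || w != -2)))
Then branch requires 2*r != 6 && 4*r <= -22 && (((6*r == -10 && 6*r == -6) <==> (2*r > 2 && 6*r <= -3)) || (4*r == -5 <==> (4*r < -14 || 4*r != -8))); else branch requires r != 9 && 2*r <= -16 && (((r + w == -1 && 3*r == 3) <==> (r > 5 && 2*w <= r + 6)) || (2*r == 1 <==> (2*r < -8 || w != -2))).
Before the if: (5*w >= 3 ==> (2*r != 6 && 4*r <= -22 && (((6*r == -10 && 6*r == -6) <==> (2*r > 2 && 6*r <= -3)) || (4*r == -5 <==> (4*r < -14 || 4*r != -8))))) && ((!(5*w >= 3)) ==> (r != 9 && 2*r <= -16 && (((r + w == -1 && 3*r == 3) <==> (r > 5 && 2*w <= r + 6)) || (2*r == 1 <==> (2*r < -8 || w != -2)))))
The weakest precondition is (5*w >= 3 ==> (2*r != 6 && 4*r <= -22 && (((6*r == -10 && 6*r == -6) <==> (2*r > 2 && 6*r <= -3)) || (4*r == -5 <==> (4*r < -14 || 4*r != -8))))) && ((!(5*w >= 3)) ==> (r != 9 && 2*r <= -16 && (((r + w == -1 && 3*r == 3) <==> (r > 5 && 2*w <= r + 6)) || (2*r == 1 <==> (2*r < -8 || w != -2))))).
Check whether (5*w >= 3 ==> (2*r != 6 && 4*r <= -22 && (((6*r == -10 && 6*r == -6) <==> (2*r > 2 && 6*r <= -3)) || (4*r == -5 <==> (4*r < -14 || 4*r != -8))))) && ((!(5*w >= 3)) ==> (r != 9 && 2*r <= -14 && (((r + w == -1 && 3*r == 3) <==> (r > 5 && 2*w <= r + 6)) || (2*r == 1 <==> (2*r < -8 || w != -2))))) implies it.
Countermodel: at the initial state r = -7, w = 0, the precondition holds but the weakest precondition fails.
Answer: invalid


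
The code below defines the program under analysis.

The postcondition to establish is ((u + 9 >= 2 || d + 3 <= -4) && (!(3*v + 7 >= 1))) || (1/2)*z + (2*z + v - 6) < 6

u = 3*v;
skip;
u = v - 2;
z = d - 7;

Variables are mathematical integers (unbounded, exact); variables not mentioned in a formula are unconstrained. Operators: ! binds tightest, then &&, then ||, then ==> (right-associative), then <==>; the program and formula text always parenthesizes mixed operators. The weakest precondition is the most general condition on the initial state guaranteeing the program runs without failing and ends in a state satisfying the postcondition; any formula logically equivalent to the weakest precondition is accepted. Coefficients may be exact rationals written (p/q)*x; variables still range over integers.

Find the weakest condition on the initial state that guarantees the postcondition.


Working backward. After the program, the postcondition ((u + 9 >= 2 || d + 3 <= -4) && (!(3*v + 7 >= 1))) || (1/2)*z + (2*z + v - 6) < 6 must hold; in canonical form it is ((u >= -7 || d <= -7) && (!(3*v >= -6))) || v + (5/2)*z < 12.
Before z := d - 7: ((u >= -7 || d <= -7) && (!(3*v >= -6))) || (5/2)*d + v < 59/2
Before u := v - 2: ((v >= -5 || d <= -7) && (!(3*v >= -6))) || (5/2)*d + v < 59/2
Before skip: ((v >= -5 || d <= -7) && (!(3*v >= -6))) || (5/2)*d + v < 59/2
Before u := 3*v: ((v >= -5 || d <= -7) && (!(3*v >= -6))) || (5/2)*d + v < 59/2
Answer: WP = ((v >= -5 || d <= -7) && (!(3*v >= -6))) || (5/2)*d + v < 59/2


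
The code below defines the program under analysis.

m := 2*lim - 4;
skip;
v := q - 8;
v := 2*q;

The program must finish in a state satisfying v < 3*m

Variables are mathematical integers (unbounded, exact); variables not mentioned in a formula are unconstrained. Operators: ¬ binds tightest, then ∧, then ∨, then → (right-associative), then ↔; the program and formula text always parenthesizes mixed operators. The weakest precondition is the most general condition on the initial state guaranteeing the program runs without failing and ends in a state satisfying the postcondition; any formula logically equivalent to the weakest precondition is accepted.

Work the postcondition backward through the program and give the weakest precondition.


Working backward. After the program, v < 3*m must hold.
Before v := 2*q: 2*q < 3*m
Before v := q - 8: 2*q < 3*m
Before skip: 2*q < 3*m
Before m := 2*lim - 4: 2*q < 6*lim - 12
Answer: WP = 2*q < 6*lim - 12


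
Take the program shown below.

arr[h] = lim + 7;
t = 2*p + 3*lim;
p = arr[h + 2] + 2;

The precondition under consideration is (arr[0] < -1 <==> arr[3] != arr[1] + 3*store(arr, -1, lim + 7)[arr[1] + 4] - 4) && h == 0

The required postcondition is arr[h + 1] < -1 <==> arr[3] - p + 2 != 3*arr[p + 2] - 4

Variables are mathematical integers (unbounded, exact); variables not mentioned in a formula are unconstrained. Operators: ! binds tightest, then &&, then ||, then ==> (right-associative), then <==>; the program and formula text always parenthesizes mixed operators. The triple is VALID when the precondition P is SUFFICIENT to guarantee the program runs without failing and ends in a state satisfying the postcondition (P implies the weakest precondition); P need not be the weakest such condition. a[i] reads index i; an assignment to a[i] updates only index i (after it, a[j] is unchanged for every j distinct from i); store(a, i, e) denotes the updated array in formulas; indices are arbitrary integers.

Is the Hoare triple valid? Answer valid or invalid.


Working backward. After the program, the postcondition arr[h + 1] < -1 <==> arr[3] - p + 2 != 3*arr[p + 2] - 4 must hold; in canonical form it is arr[h + 1] < -1 <==> arr[3] != 3*arr[p + 2] + p - 6.
Before p := arr[h + 2] + 2: arr[h + 1] < -1 <==> arr[3] != 3*arr[arr[h + 2] + 4] + arr[h + 2] - 4
Before t := 2*p + 3*lim: arr[h + 1] < -1 <==> arr[3] != 3*arr[arr[h + 2] + 4] + arr[h + 2] - 4
Before arr[h] := lim + 7: store(arr, h, lim + 7)[h + 1] < -1 <==> store(arr, h, lim + 7)[3] != 3*store(arr, h, lim + 7)[store(arr, h, lim + 7)[h + 2] + 4] + store(arr, h, lim + 7)[h + 2] - 4
The weakest precondition is store(arr, h, lim + 7)[h + 1] < -1 <==> store(arr, h, lim + 7)[3] != 3*store(arr, h, lim + 7)[store(arr, h, lim + 7)[h + 2] + 4] + store(arr, h, lim + 7)[h + 2] - 4.
Check whether (arr[0] < -1 <==> arr[3] != arr[1] + 3*store(arr, -1, lim + 7)[arr[1] + 4] - 4) && h == 0 implies it.
Countermodel: at the initial state arr = {[-1] = 5, [0] = -2, [1] = 4128, [2] = 4815, [3] = 11794, [4132] = -20344, [4819] = -28409, elsewhere 5}, h = 0, lim = -1, the precondition holds but the weakest precondition fails.
Answer: invalid


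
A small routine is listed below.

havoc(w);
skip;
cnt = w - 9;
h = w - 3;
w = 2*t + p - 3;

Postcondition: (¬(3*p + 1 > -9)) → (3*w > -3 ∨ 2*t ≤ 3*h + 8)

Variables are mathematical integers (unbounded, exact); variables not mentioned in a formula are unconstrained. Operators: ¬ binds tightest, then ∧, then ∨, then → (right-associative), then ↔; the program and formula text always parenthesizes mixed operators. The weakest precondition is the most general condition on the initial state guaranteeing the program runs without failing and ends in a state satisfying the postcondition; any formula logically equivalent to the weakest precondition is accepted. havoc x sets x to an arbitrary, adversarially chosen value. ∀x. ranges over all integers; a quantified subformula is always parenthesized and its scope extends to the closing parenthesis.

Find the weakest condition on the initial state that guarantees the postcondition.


Working backward. After the program, the postcondition (¬(3*p + 1 > -9)) → (3*w > -3 ∨ 2*t ≤ 3*h + 8) must hold; in canonical form it is (¬(3*p > -10)) → (3*w > -3 ∨ 2*t ≤ 3*h + 8).
Before w := 2*t + p - 3: (¬(3*p > -10)) → (3*p + 6*t > 6 ∨ 2*t ≤ 3*h + 8)
Before h := w - 3: (¬(3*p > -10)) → (3*p + 6*t > 6 ∨ 2*t ≤ 3*w - 1)
Before cnt := w - 9: (¬(3*p > -10)) → (3*p + 6*t > 6 ∨ 2*t ≤ 3*w - 1)
Before skip: (¬(3*p > -10)) → (3*p + 6*t > 6 ∨ 2*t ≤ 3*w - 1)
Before havoc w: ∀w_1. ((¬(3*p > -10)) → (3*p + 6*t > 6 ∨ 2*t ≤ 3*w_1 - 1))
Answer: WP = ∀w_1. ((¬(3*p > -10)) → (3*p + 6*t > 6 ∨ 2*t ≤ 3*w_1 - 1))


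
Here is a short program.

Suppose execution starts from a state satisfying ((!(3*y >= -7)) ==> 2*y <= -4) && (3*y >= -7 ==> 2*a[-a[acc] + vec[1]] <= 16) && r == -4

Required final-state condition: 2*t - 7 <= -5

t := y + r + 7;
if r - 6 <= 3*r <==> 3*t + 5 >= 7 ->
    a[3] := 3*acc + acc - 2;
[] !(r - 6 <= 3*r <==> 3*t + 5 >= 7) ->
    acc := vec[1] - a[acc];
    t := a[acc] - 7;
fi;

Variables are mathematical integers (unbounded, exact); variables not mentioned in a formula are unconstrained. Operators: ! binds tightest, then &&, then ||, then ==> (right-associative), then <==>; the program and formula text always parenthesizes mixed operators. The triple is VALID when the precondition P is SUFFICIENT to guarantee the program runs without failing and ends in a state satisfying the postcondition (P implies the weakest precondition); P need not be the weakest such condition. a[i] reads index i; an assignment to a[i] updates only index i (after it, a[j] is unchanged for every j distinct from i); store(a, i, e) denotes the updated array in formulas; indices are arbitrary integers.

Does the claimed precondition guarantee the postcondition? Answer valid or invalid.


Working backward. After the program, the postcondition 2*t - 7 <= -5 must hold; in canonical form it is 2*t <= 2.
Then branch requires 2*t <= 2; else branch requires 2*a[-a[acc] + vec[1]] <= 16.
Before the if: ((2*r >= -6 <==> 3*t >= 2) ==> 2*t <= 2) && ((!(2*r >= -6 <==> 3*t >= 2)) ==> 2*a[-a[acc] + vec[1]] <= 16)
Before t := y + r + 7: ((2*r >= -6 <==> 3*r + 3*y >= -19) ==> 2*r + 2*y <= -12) && ((!(2*r >= -6 <==> 3*r + 3*y >= -19)) ==> 2*a[-a[acc] + vec[1]] <= 16)
The weakest precondition is ((2*r >= -6 <==> 3*r + 3*y >= -19) ==> 2*r + 2*y <= -12) && ((!(2*r >= -6 <==> 3*r + 3*y >= -19)) ==> 2*a[-a[acc] + vec[1]] <= 16).
Check whether ((!(3*y >= -7)) ==> 2*y <= -4) && (3*y >= -7 ==> 2*a[-a[acc] + vec[1]] <= 16) && r == -4 implies it.
Every state satisfying the precondition satisfies the weakest precondition: the implication holds.
Answer: valid


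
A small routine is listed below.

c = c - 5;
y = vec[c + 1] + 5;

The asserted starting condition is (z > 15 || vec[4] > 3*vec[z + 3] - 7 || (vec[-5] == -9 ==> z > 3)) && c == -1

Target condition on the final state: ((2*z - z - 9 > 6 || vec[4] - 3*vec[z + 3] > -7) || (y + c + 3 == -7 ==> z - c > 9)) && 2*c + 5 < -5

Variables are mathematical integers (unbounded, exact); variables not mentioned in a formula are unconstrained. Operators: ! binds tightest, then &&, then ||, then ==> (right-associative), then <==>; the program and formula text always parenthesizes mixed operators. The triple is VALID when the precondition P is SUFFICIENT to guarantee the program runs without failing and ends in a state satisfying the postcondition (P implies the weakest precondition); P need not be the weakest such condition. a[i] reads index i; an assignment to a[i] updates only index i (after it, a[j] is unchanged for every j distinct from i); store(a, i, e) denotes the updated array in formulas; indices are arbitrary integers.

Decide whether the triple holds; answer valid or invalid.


Working backward. After the program, the postcondition ((2*z - z - 9 > 6 || vec[4] - 3*vec[z + 3] > -7) || (y + c + 3 == -7 ==> z - c > 9)) && 2*c + 5 < -5 must hold; in canonical form it is (z > 15 || vec[4] > 3*vec[z + 3] - 7 || (c + y == -10 ==> z > c + 9)) && 2*c < -10.
Before y := vec[c + 1] + 5: (z > 15 || vec[4] > 3*vec[z + 3] - 7 || (vec[c + 1] + c == -15 ==> z > c + 9)) && 2*c < -10
Before c := c - 5: (z > 15 || vec[4] > 3*vec[z + 3] - 7 || (vec[c - 4] + c == -10 ==> z > c + 4)) && 2*c < 0
The weakest precondition is (z > 15 || vec[4] > 3*vec[z + 3] - 7 || (vec[c - 4] + c == -10 ==> z > c + 4)) && 2*c < 0.
Check whether (z > 15 || vec[4] > 3*vec[z + 3] - 7 || (vec[-5] == -9 ==> z > 3)) && c == -1 implies it.
Every state satisfying the precondition satisfies the weakest precondition: the implication holds.
Answer: valid


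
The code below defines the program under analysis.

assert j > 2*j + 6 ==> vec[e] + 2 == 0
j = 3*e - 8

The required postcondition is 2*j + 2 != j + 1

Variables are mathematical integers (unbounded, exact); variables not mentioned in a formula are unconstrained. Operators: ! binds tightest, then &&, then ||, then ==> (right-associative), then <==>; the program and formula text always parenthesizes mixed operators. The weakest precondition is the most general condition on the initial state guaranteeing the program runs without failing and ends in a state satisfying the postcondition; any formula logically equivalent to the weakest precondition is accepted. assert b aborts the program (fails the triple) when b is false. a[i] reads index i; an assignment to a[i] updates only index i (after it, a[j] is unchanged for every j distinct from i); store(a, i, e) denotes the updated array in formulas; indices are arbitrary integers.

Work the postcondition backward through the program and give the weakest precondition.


Working backward. After the program, the postcondition 2*j + 2 != j + 1 must hold; in canonical form it is j != -1.
Before j := 3*e - 8: 3*e != 7
Before assert j > 2*j + 6 ==> vec[e] + 2 == 0: (j < -6 ==> vec[e] == -2) && 3*e != 7
Answer: WP = (j < -6 ==> vec[e] == -2) && 3*e != 7


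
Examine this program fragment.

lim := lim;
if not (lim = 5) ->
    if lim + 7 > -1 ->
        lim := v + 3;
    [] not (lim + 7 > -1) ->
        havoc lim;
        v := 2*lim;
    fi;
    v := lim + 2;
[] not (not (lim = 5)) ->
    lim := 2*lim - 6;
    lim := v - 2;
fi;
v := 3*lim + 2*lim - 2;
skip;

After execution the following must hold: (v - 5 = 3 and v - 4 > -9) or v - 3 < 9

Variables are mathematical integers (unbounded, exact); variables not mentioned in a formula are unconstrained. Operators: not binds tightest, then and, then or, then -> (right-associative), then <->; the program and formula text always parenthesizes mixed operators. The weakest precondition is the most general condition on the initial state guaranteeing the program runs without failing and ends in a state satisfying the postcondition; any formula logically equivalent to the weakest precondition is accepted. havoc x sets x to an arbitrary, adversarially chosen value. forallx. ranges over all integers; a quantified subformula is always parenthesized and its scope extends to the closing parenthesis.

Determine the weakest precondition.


Working backward. After the program, the postcondition (v - 5 = 3 and v - 4 > -9) or v - 3 < 9 must hold; in canonical form it is (v = 8 and v > -5) or v < 12.
Before skip: (v = 8 and v > -5) or v < 12
Before v := 3*lim + 2*lim - 2: (5*lim = 10 and 5*lim > -3) or 5*lim < 14
Then branch requires (lim > -8 -> ((5*v = -5 and 5*v > -18) or 5*v < -1)) and ((not (lim > -8)) -> (forall lim_1. ((5*lim_1 = 10 and 5*lim_1 > -3) or 5*lim_1 < 14))); else branch requires (5*v = 20 and 5*v > 7) or 5*v < 24.
Before the if: ((not (lim = 5)) -> ((lim > -8 -> ((5*v = -5 and 5*v > -18) or 5*v < -1)) and ((not (lim > -8)) -> (forall lim_1. ((5*lim_1 = 10 and 5*lim_1 > -3) or 5*lim_1 < 14))))) and (lim = 5 -> ((5*v = 20 and 5*v > 7) or 5*v < 24))
Before lim := lim: ((not (lim = 5)) -> ((lim > -8 -> ((5*v = -5 and 5*v > -18) or 5*v < -1)) and ((not (lim > -8)) -> (forall lim_1. ((5*lim_1 = 10 and 5*lim_1 > -3) or 5*lim_1 < 14))))) and (lim = 5 -> ((5*v = 20 and 5*v > 7) or 5*v < 24))
Answer: WP = ((not (lim = 5)) -> ((lim > -8 -> ((5*v = -5 and 5*v > -18) or 5*v < -1)) and ((not (lim > -8)) -> (forall lim_1. ((5*lim_1 = 10 and 5*lim_1 > -3) or 5*lim_1 < 14))))) and (lim = 5 -> ((5*v = 20 and 5*v > 7) or 5*v < 24))


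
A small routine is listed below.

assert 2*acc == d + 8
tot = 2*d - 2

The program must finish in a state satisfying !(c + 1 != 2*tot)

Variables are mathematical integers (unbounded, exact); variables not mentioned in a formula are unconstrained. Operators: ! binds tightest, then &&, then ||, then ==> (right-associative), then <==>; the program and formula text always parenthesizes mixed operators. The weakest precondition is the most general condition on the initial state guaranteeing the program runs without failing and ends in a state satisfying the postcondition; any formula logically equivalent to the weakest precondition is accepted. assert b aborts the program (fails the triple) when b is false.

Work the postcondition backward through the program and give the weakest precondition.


Working backward. After the program, the postcondition !(c + 1 != 2*tot) must hold; in canonical form it is !(c != 2*tot - 1).
Before tot := 2*d - 2: !(c != 4*d - 5)
Before assert 2*acc == d + 8: 2*acc == d + 8 && (!(c != 4*d - 5))
Answer: WP = 2*acc == d + 8 && (!(c != 4*d - 5))


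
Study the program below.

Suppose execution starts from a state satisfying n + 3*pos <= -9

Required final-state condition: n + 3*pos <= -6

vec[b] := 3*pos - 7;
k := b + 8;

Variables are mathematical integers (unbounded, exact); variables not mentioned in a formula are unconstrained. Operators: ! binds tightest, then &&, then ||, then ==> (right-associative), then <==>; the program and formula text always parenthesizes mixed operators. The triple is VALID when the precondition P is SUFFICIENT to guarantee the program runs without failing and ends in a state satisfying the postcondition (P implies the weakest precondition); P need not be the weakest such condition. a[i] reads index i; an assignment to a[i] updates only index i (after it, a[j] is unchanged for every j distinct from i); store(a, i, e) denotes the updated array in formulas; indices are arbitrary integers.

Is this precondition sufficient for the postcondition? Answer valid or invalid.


Working backward. After the program, n + 3*pos <= -6 must hold.
Before k := b + 8: n + 3*pos <= -6
Before vec[b] := 3*pos - 7: n + 3*pos <= -6
The weakest precondition is n + 3*pos <= -6.
Check whether n + 3*pos <= -9 implies it.
Every state satisfying the precondition satisfies the weakest precondition: the implication holds.
Answer: valid


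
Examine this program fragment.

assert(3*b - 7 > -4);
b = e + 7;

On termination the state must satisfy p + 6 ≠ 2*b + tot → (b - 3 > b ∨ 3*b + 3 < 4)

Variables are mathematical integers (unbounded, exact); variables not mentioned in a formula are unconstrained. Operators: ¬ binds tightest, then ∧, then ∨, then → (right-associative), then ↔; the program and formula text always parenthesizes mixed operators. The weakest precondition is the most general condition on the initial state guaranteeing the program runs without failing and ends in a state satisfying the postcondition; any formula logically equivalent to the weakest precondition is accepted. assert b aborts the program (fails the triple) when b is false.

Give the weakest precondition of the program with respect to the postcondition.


Working backward. After the program, the postcondition p + 6 ≠ 2*b + tot → (b - 3 > b ∨ 3*b + 3 < 4) must hold; in canonical form it is p ≠ 2*b + tot - 6 → 3*b < 1.
Before b := e + 7: p ≠ 2*e + tot + 8 → 3*e < -20
Before assert 3*b - 7 > -4: 3*b > 3 ∧ (p ≠ 2*e + tot + 8 → 3*e < -20)
Answer: WP = 3*b > 3 ∧ (p ≠ 2*e + tot + 8 → 3*e < -20)


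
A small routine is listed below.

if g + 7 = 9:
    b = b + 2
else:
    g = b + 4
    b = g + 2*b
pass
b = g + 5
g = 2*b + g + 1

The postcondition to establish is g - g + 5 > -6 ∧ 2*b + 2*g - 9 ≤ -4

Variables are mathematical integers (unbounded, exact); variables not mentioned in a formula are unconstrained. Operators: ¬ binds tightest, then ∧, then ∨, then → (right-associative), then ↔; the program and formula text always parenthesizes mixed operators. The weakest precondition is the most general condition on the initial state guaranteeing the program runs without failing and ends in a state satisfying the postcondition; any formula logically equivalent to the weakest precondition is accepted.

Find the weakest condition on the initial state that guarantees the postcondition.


Working backward. After the program, the postcondition g - g + 5 > -6 ∧ 2*b + 2*g - 9 ≤ -4 must hold; in canonical form it is 2*b + 2*g ≤ 5.
Before g := 2*b + g + 1: 6*b + 2*g ≤ 3
Before b := g + 5: 8*g ≤ -27
Before skip: 8*g ≤ -27
Then branch requires 8*g ≤ -27; else branch requires 8*b ≤ -59.
Before the if: (g = 2 → 8*g ≤ -27) ∧ ((¬(g = 2)) → 8*b ≤ -59)
Answer: WP = (g = 2 → 8*g ≤ -27) ∧ ((¬(g = 2)) → 8*b ≤ -59)


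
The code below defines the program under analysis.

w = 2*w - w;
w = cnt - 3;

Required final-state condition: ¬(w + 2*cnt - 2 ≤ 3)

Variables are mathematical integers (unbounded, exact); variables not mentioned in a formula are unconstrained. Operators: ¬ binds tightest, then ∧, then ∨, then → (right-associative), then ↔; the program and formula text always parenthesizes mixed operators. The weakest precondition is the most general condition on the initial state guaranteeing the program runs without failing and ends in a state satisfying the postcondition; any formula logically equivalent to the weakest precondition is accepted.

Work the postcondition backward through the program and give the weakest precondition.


Working backward. After the program, the postcondition ¬(w + 2*cnt - 2 ≤ 3) must hold; in canonical form it is ¬(2*cnt + w ≤ 5).
Before w := cnt - 3: ¬(3*cnt ≤ 8)
Before w := 2*w - w: ¬(3*cnt ≤ 8)
Answer: WP = ¬(3*cnt ≤ 8)


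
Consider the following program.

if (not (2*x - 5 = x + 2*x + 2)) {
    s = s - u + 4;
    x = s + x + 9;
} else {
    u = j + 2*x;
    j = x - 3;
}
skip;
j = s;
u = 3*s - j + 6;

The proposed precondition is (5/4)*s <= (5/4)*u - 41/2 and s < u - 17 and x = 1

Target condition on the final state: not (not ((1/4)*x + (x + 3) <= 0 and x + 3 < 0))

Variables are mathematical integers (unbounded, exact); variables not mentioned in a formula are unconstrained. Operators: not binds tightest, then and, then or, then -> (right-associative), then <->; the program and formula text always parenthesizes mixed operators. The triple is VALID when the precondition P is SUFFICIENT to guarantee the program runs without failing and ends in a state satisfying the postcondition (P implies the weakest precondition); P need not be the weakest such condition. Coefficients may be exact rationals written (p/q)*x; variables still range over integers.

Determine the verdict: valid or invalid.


Working backward. After the program, the postcondition not (not ((1/4)*x + (x + 3) <= 0 and x + 3 < 0)) must hold; in canonical form it is (5/4)*x <= -3 and x < -3.
Before u := 3*s - j + 6: (5/4)*x <= -3 and x < -3
Before j := s: (5/4)*x <= -3 and x < -3
Before skip: (5/4)*x <= -3 and x < -3
Then branch requires (5/4)*s + (5/4)*x <= (5/4)*u - 77/4 and s + x < u - 16; else branch requires (5/4)*x <= -3 and x < -3.
Before the if: ((not (x = -7)) -> ((5/4)*s + (5/4)*x <= (5/4)*u - 77/4 and s + x < u - 16)) and (x = -7 -> ((5/4)*x <= -3 and x < -3))
The weakest precondition is ((not (x = -7)) -> ((5/4)*s + (5/4)*x <= (5/4)*u - 77/4 and s + x < u - 16)) and (x = -7 -> ((5/4)*x <= -3 and x < -3)).
Check whether (5/4)*s <= (5/4)*u - 41/2 and s < u - 17 and x = 1 implies it.
Every state satisfying the precondition satisfies the weakest precondition: the implication holds.
Answer: valid


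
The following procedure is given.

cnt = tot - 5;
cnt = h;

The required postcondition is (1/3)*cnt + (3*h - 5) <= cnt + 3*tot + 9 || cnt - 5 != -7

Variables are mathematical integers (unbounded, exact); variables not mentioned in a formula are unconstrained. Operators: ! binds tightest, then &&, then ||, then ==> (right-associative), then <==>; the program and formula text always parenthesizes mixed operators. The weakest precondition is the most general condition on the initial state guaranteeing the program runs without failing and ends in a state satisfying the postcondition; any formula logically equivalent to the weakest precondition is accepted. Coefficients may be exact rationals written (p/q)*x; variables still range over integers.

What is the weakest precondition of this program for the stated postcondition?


Working backward. After the program, the postcondition (1/3)*cnt + (3*h - 5) <= cnt + 3*tot + 9 || cnt - 5 != -7 must hold; in canonical form it is 3*h <= (2/3)*cnt + 3*tot + 14 || cnt != -2.
Before cnt := h: (7/3)*h <= 3*tot + 14 || h != -2
Before cnt := tot - 5: (7/3)*h <= 3*tot + 14 || h != -2
Answer: WP = (7/3)*h <= 3*tot + 14 || h != -2


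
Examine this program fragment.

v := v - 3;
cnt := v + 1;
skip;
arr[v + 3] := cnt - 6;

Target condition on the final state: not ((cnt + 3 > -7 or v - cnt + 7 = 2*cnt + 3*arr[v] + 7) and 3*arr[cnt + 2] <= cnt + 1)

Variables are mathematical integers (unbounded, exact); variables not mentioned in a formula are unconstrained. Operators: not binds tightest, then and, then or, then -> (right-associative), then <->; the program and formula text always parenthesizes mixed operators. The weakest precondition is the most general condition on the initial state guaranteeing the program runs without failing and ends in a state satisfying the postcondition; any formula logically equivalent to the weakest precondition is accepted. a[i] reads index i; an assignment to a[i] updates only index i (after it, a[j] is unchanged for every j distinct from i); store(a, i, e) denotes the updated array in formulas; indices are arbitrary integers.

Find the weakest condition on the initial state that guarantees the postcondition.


Working backward. After the program, the postcondition not ((cnt + 3 > -7 or v - cnt + 7 = 2*cnt + 3*arr[v] + 7) and 3*arr[cnt + 2] <= cnt + 1) must hold; in canonical form it is not ((cnt > -10 or v = 3*arr[v] + 3*cnt) and 3*arr[cnt + 2] <= cnt + 1).
Before arr[v + 3] := cnt - 6: not ((cnt > -10 or v = 3*store(arr, v + 3, cnt - 6)[v] + 3*cnt) and 3*store(arr, v + 3, cnt - 6)[cnt + 2] <= cnt + 1)
Before skip: not ((cnt > -10 or v = 3*store(arr, v + 3, cnt - 6)[v] + 3*cnt) and 3*store(arr, v + 3, cnt - 6)[cnt + 2] <= cnt + 1)
Before cnt := v + 1: not ((v > -11 or 3*store(arr, v + 3, v - 5)[v] + 2*v = -3) and 3*store(arr, v + 3, v - 5)[v + 3] <= v + 2)
Before v := v - 3: not ((v > -8 or 3*store(arr, v, v - 8)[v - 3] + 2*v = 3) and 3*store(arr, v, v - 8)[v] <= v - 1)
Answer: WP = not ((v > -8 or 3*store(arr, v, v - 8)[v - 3] + 2*v = 3) and 3*store(arr, v, v - 8)[v] <= v - 1)


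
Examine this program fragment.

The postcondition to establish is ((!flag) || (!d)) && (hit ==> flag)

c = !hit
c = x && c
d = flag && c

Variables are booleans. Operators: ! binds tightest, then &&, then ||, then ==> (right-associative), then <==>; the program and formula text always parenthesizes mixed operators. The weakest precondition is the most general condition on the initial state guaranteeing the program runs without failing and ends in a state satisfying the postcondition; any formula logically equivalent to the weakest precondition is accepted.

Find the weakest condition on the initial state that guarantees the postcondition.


Working backward. After the program, ((!flag) || (!d)) && (hit ==> flag) must hold.
Before d := flag && c: ((!flag) || (!(flag && c))) && (hit ==> flag)
Before c := x && c: ((!flag) || (!(flag && x && c))) && (hit ==> flag)
Before c := !hit: ((!flag) || (!(flag && x && (!hit)))) && (hit ==> flag)
Answer: WP = ((!flag) || (!(flag && x && (!hit)))) && (hit ==> flag)


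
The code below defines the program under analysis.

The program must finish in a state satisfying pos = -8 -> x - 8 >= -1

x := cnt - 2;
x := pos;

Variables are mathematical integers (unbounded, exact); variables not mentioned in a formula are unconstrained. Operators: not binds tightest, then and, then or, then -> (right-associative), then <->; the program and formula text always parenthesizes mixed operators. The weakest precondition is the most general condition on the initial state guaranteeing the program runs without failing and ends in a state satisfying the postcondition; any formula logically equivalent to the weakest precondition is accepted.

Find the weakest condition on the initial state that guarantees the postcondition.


Working backward. After the program, the postcondition pos = -8 -> x - 8 >= -1 must hold; in canonical form it is pos = -8 -> x >= 7.
Before x := pos: pos = -8 -> pos >= 7
Before x := cnt - 2: pos = -8 -> pos >= 7
Answer: WP = pos = -8 -> pos >= 7


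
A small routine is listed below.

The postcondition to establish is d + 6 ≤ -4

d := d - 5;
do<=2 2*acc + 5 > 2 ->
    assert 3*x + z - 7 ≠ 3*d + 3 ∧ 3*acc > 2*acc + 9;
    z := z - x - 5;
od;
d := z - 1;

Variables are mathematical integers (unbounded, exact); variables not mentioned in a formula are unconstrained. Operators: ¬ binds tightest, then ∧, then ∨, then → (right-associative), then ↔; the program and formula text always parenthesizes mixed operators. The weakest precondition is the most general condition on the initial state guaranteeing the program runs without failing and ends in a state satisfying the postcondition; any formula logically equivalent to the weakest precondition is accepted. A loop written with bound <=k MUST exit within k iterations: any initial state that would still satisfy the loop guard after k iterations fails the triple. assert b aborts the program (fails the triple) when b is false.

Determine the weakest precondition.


Working backward. After the program, the postcondition d + 6 ≤ -4 must hold; in canonical form it is d ≤ -10.
Before d := z - 1: z ≤ -9
Before the loop (bound <=2), unroll the exhaustion recursion (WP_0 = exit-now case; WP_j = one more guarded iteration, up to j = 2):
  WP_0: (¬(2*acc > -3)) ∧ z ≤ -9
  WP_1: (2*acc > -3 → (3*x + z ≠ 3*d + 10 ∧ acc > 9 ∧ (¬(2*acc > -3)) ∧ z ≤ x - 4)) ∧ ((¬(2*acc > -3)) → z ≤ -9)
  WP_2: (2*acc > -3 → (3*x + z ≠ 3*d + 10 ∧ acc > 9 ∧ (2*acc > -3 → (2*x + z ≠ 3*d + 15 ∧ acc > 9 ∧ (¬(2*acc > -3)) ∧ z ≤ 2*x + 1)) ∧ ((¬(2*acc > -3)) → z ≤ x - 4))) ∧ ((¬(2*acc > -3)) → z ≤ -9)
So before the loop: (2*acc > -3 → (3*x + z ≠ 3*d + 10 ∧ acc > 9 ∧ (2*acc > -3 → (2*x + z ≠ 3*d + 15 ∧ acc > 9 ∧ (¬(2*acc > -3)) ∧ z ≤ 2*x + 1)) ∧ ((¬(2*acc > -3)) → z ≤ x - 4))) ∧ ((¬(2*acc > -3)) → z ≤ -9)
Before d := d - 5: (2*acc > -3 → (3*x + z ≠ 3*d - 5 ∧ acc > 9 ∧ (2*acc > -3 → (2*x + z ≠ 3*d ∧ acc > 9 ∧ (¬(2*acc > -3)) ∧ z ≤ 2*x + 1)) ∧ ((¬(2*acc > -3)) → z ≤ x - 4))) ∧ ((¬(2*acc > -3)) → z ≤ -9)
Answer: WP = (2*acc > -3 → (3*x + z ≠ 3*d - 5 ∧ acc > 9 ∧ (2*acc > -3 → (2*x + z ≠ 3*d ∧ acc > 9 ∧ (¬(2*acc > -3)) ∧ z ≤ 2*x + 1)) ∧ ((¬(2*acc > -3)) → z ≤ x - 4))) ∧ ((¬(2*acc > -3)) → z ≤ -9)


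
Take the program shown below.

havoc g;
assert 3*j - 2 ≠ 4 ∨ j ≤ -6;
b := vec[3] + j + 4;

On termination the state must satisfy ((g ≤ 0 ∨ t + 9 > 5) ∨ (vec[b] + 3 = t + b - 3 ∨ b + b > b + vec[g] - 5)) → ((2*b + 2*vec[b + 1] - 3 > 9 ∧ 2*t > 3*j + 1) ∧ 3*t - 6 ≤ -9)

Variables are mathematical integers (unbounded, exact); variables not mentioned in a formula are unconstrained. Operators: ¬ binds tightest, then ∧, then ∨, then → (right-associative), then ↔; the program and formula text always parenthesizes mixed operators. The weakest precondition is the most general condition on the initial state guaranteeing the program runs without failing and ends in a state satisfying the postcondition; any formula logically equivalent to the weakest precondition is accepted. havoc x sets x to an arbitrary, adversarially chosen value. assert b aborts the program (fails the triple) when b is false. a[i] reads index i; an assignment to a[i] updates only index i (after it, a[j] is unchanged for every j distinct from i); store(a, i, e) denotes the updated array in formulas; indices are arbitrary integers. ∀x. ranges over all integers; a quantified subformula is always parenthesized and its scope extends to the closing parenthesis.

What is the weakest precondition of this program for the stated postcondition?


Working backward. After the program, the postcondition ((g ≤ 0 ∨ t + 9 > 5) ∨ (vec[b] + 3 = t + b - 3 ∨ b + b > b + vec[g] - 5)) → ((2*b + 2*vec[b + 1] - 3 > 9 ∧ 2*t > 3*j + 1) ∧ 3*t - 6 ≤ -9) must hold; in canonical form it is (g ≤ 0 ∨ t > -4 ∨ vec[b] = b + t - 6 ∨ b > vec[g] - 5) → (2*vec[b + 1] + 2*b > 12 ∧ 2*t > 3*j + 1 ∧ 3*t ≤ -3).
Before b := vec[3] + j + 4: (g ≤ 0 ∨ t > -4 ∨ vec[vec[3] + j + 4] = vec[3] + j + t - 2 ∨ vec[3] + j > vec[g] - 9) → (2*vec[vec[3] + j + 5] + 2*vec[3] + 2*j > 4 ∧ 2*t > 3*j + 1 ∧ 3*t ≤ -3)
Before assert 3*j - 2 ≠ 4 ∨ j ≤ -6: (3*j ≠ 6 ∨ j ≤ -6) ∧ ((g ≤ 0 ∨ t > -4 ∨ vec[vec[3] + j + 4] = vec[3] + j + t - 2 ∨ vec[3] + j > vec[g] - 9) → (2*vec[vec[3] + j + 5] + 2*vec[3] + 2*j > 4 ∧ 2*t > 3*j + 1 ∧ 3*t ≤ -3))
Before havoc g: ∀g_1. ((3*j ≠ 6 ∨ j ≤ -6) ∧ ((g_1 ≤ 0 ∨ t > -4 ∨ vec[vec[3] + j + 4] = vec[3] + j + t - 2 ∨ vec[3] + j > vec[g_1] - 9) → (2*vec[vec[3] + j + 5] + 2*vec[3] + 2*j > 4 ∧ 2*t > 3*j + 1 ∧ 3*t ≤ -3)))
Answer: WP = ∀g_1. ((3*j ≠ 6 ∨ j ≤ -6) ∧ ((g_1 ≤ 0 ∨ t > -4 ∨ vec[vec[3] + j + 4] = vec[3] + j + t - 2 ∨ vec[3] + j > vec[g_1] - 9) → (2*vec[vec[3] + j + 5] + 2*vec[3] + 2*j > 4 ∧ 2*t > 3*j + 1 ∧ 3*t ≤ -3)))
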